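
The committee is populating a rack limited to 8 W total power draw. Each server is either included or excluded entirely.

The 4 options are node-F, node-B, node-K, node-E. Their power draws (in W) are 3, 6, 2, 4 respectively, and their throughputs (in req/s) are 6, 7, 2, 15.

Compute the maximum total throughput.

This is an integer program with binary decision variables.
Take node-F and node-E: power draw 3 + 4 = 7 ≤ 8, throughput 6 + 15 = 21.
No other feasible combination does better.

21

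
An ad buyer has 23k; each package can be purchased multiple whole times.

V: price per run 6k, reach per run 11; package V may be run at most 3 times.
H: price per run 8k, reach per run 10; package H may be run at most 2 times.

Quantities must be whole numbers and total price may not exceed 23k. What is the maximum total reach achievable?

33

This is a bounded integer knapsack.
V has the best ratio (11/6); taking only V gives at most 3×11 = 33 (stopped by the price limit).
Optimal: 3×V: price 18 ≤ 23, reach 3·11 = 33.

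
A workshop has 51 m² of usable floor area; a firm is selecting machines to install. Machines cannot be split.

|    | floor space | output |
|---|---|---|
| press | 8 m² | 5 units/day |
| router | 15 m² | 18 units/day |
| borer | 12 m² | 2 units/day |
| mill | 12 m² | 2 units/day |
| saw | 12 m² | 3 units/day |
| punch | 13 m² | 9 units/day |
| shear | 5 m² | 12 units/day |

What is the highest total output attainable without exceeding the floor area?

44

router + saw + punch + shear: floor space 15 + 12 + 13 + 5 = 45 ≤ 51, output 18 + 3 + 9 + 12 = 42.
press + router + punch + shear: floor space 8 + 15 + 13 + 5 = 41 ≤ 51, output 5 + 18 + 9 + 12 = 44.
Best is press, router, punch, and shear with total output 44.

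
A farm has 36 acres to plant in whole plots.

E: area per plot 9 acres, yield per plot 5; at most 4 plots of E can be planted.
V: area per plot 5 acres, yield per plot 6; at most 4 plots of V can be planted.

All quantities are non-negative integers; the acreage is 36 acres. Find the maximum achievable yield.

29

Take 1×E and 4×V: area 29 ≤ 36, yield 1·5 + 4·6 = 29.
V has the best ratio (6/5) and is taken to its limit of 4; remaining capacity is filled optimally with the others.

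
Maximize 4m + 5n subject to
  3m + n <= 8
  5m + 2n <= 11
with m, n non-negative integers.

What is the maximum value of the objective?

25

(m,n)=(0,5): 3·0+1·5=5≤8, 5·0+2·5=10≤11, objective 25.
(m,n)=(0,4): 3·0+1·4=4≤8, 5·0+2·4=8≤11, objective 20.
The best lattice point is (0,5), giving 25.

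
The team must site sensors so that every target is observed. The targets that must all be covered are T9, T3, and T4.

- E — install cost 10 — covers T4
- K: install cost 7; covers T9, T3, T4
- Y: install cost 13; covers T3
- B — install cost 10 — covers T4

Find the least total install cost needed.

7

K alone covers T9, T3, T4 — every target.
Total install cost: 7.
No cover costs less than 7.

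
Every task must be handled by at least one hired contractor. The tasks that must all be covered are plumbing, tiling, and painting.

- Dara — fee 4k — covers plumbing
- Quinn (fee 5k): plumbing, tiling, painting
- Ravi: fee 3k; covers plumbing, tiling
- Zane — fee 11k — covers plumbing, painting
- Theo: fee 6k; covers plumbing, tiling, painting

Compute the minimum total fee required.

5

The greedy cost-per-new-task heuristic would pick Ravi and Quinn for 8, but a cheaper cover exists.
Quinn alone covers plumbing, tiling, painting — every task.
Total fee: 5.
No cover costs less than 5.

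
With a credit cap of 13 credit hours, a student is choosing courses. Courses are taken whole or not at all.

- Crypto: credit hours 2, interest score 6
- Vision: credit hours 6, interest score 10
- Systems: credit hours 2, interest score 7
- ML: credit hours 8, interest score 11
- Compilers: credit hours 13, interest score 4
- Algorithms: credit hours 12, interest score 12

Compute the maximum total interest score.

Treat it as a binary knapsack problem.
Take Crypto, Systems, and ML: credit hours 2 + 2 + 8 = 12 ≤ 13, interest score 6 + 7 + 11 = 24.
No other feasible combination does better.

24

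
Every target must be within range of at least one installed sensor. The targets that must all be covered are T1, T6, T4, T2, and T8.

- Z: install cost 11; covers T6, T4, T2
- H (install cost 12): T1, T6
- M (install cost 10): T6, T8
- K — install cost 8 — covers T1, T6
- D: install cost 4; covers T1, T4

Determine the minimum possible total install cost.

This is an integer covering problem.
Choose Z, M, and D: together they cover T1, T6, T4, T2, T8 — every target.
Total install cost: 11 + 10 + 4 = 25.
No cover costs less than 25.

25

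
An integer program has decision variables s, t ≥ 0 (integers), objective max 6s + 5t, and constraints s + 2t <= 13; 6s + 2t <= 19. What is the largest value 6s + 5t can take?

36

The continuous relaxation peaks at (1.2, 5.9) with value 36.70; rounding to a feasible lattice point costs some objective.
(s,t)=(1,6): 1·1+2·6=13≤13, 6·1+2·6=18≤19, objective 36.
(s,t)=(1,5): 1·1+2·5=11≤13, 6·1+2·5=16≤19, objective 31.
(s,t)=(0,6): 1·0+2·6=12≤13, 6·0+2·6=12≤19, objective 30.
Maximum is 36 at (s,t)=(1,6).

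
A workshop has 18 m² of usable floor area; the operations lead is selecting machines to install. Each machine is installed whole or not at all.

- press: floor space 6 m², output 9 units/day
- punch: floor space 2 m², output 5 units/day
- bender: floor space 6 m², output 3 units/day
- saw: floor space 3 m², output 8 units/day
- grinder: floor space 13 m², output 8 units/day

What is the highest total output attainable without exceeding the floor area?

Take press, punch, bender, and saw: floor space 6 + 2 + 6 + 3 = 17 ≤ 18, output 9 + 5 + 3 + 8 = 25.
No other feasible combination does better.

25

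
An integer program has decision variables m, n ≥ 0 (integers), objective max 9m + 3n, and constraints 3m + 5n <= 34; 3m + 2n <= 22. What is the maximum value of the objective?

63

Relaxing integrality, the LP optimum is 66.00 at (m,n) = (7.33, 0), which is not an integer point.
(m,n)=(7,0) is feasible, giving 63.
(m,n)=(6,1) is feasible, giving 57.
(m,n)=(6,0) is feasible, giving 54.
The best lattice point is (7,0), giving 63.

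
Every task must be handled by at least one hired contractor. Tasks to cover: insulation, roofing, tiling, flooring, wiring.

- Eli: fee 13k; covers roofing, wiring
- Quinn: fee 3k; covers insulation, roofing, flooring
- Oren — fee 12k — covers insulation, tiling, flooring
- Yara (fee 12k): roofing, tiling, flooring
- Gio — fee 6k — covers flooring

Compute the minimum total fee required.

25

The greedy cost-per-new-task heuristic would pick Quinn, Oren, and Eli for 28, but a cheaper cover exists.
Choose Eli and Oren: together they cover insulation, roofing, tiling, flooring, wiring — every task.
Total fee: 13 + 12 = 25.
No cover costs less than 25.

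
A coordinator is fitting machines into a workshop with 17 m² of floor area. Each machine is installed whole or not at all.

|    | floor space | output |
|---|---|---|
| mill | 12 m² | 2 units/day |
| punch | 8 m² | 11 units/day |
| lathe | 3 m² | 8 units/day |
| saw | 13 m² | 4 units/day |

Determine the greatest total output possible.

19

This is an integer program with binary decision variables.
Allowing fractional choices, the relaxed optimum would be about 20.8, but machines are indivisible.
punch + lathe: floor space 8 + 3 = 11 ≤ 17, output 11 + 8 = 19.
lathe + saw: floor space 3 + 13 = 16 ≤ 17, output 8 + 4 = 12.
Best is punch and lathe with total output 19.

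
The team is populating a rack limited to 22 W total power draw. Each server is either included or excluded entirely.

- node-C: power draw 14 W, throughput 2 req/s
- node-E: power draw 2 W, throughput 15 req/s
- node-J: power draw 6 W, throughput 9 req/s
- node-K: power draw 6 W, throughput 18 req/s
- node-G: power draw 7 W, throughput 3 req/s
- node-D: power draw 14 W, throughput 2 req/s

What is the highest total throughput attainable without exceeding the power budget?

45

Allowing fractional choices, the relaxed optimum would be about 45.1, but servers are indivisible.
node-E + node-K + node-G: power draw 2 + 6 + 7 = 15 ≤ 22, throughput 15 + 18 + 3 = 36.
node-E + node-J + node-K + node-G: power draw 2 + 6 + 6 + 7 = 21 ≤ 22, throughput 15 + 9 + 18 + 3 = 45.
node-E + node-J + node-K: power draw 2 + 6 + 6 = 14 ≤ 22, throughput 15 + 9 + 18 = 42.
Best is node-E, node-J, node-K, and node-G with total throughput 45.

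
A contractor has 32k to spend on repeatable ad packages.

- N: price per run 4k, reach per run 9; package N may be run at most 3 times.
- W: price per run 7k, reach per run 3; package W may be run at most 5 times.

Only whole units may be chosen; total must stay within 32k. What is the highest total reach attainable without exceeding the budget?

33

This is a bounded integer knapsack.
Take 3×N and 2×W: price 26 ≤ 32, reach 3·9 + 2·3 = 33.
N has the best ratio (9/4) and is taken to its limit of 3; remaining capacity is filled optimally with the others.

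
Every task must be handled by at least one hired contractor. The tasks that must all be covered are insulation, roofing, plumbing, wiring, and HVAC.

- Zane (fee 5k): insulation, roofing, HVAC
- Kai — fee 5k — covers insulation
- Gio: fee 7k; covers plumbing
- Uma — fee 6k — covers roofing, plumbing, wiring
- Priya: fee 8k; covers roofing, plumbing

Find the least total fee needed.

Choose Zane and Uma: together they cover insulation, roofing, plumbing, wiring, HVAC — every task.
Total fee: 5 + 6 = 11.
No cover costs less than 11.

11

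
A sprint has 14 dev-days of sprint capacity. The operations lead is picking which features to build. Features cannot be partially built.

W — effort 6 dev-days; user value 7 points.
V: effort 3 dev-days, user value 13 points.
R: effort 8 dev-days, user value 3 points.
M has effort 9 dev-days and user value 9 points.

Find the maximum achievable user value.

22

Take V and M: effort 3 + 9 = 12 ≤ 14, user value 13 + 9 = 22.
No other feasible combination does better.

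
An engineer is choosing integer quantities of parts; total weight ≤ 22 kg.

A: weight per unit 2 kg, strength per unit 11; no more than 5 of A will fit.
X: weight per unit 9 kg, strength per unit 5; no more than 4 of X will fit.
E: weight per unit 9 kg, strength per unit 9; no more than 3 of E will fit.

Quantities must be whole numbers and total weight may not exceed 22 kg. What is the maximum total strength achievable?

A has the best ratio (11/2); taking only A gives at most 5×11 = 55 (stopped by the supply cap of 5).
Mixing does better — 5×A and 1×E: weight 19 ≤ 22, strength 5·11 + 1·9 = 64.

64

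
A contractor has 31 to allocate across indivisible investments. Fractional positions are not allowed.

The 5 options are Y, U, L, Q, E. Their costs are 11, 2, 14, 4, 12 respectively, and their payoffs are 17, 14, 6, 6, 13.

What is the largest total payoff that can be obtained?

Allowing fractional choices, the relaxed optimum would be about 50.9, but investments are indivisible.
Y + U + E: cost 11 + 2 + 12 = 25 ≤ 31, payoff 17 + 14 + 13 = 44.
Y + U + L + Q: cost 11 + 2 + 14 + 4 = 31 ≤ 31, payoff 17 + 14 + 6 + 6 = 43.
Y + U + Q + E: cost 11 + 2 + 4 + 12 = 29 ≤ 31, payoff 17 + 14 + 6 + 13 = 50.
Best is Y, U, Q, and E with total payoff 50.

50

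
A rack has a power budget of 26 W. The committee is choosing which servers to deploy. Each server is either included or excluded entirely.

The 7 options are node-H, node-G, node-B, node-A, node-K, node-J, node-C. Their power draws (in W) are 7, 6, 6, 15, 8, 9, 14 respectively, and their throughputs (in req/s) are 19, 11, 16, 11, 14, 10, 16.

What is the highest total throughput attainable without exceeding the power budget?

49

Allowing fractional choices, the relaxed optimum would be about 58.2, but servers are indivisible.
node-H + node-G + node-B: power draw 7 + 6 + 6 = 19 ≤ 26, throughput 19 + 11 + 16 = 46.
node-H + node-B + node-J: power draw 7 + 6 + 9 = 22 ≤ 26, throughput 19 + 16 + 10 = 45.
node-H + node-B + node-K: power draw 7 + 6 + 8 = 21 ≤ 26, throughput 19 + 16 + 14 = 49.
Best is node-H, node-B, and node-K with total throughput 49.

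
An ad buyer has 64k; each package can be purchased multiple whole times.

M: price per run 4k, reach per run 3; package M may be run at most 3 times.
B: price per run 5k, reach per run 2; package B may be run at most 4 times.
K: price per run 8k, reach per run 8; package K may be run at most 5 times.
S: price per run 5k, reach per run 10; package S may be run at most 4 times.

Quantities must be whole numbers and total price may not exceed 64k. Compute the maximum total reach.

S has the best ratio (10/5); taking only S gives at most 4×10 = 40 (stopped by the supply cap of 4).
Mixing does better — 1×M, 5×K, and 4×S: price 64 ≤ 64, reach 1·3 + 5·8 + 4·10 = 83.

83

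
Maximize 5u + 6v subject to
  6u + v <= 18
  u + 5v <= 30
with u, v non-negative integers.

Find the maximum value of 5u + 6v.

Relaxing integrality, the LP optimum is 43.86 at (u,v) = (2.07, 5.59), which is not an integer point.
(u,v)=(2,5): 6·2+1·5=17≤18, 1·2+5·5=27≤30, objective 40.
(u,v)=(1,5): 6·1+1·5=11≤18, 1·1+5·5=26≤30, objective 35.
(u,v)=(2,4): 6·2+1·4=16≤18, 1·2+5·4=22≤30, objective 34.
No feasible integer point exceeds 40.

40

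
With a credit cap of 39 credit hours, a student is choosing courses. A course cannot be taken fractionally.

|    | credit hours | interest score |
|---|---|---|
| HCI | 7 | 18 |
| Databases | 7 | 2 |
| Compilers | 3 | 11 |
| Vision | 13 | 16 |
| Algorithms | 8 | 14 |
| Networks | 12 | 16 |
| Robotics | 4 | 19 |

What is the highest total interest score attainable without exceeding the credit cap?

This is a 0-1 knapsack instance.
Allowing fractional choices, the relaxed optimum would be about 84.2, but courses are indivisible.
HCI + Compilers + Algorithms + Networks + Robotics: credit hours 7 + 3 + 8 + 12 + 4 = 34 ≤ 39, interest score 18 + 11 + 14 + 16 + 19 = 78.
HCI + Compilers + Vision + Networks + Robotics: credit hours 7 + 3 + 13 + 12 + 4 = 39 ≤ 39, interest score 18 + 11 + 16 + 16 + 19 = 80.
Best is HCI, Compilers, Vision, Networks, and Robotics with total interest score 80.

80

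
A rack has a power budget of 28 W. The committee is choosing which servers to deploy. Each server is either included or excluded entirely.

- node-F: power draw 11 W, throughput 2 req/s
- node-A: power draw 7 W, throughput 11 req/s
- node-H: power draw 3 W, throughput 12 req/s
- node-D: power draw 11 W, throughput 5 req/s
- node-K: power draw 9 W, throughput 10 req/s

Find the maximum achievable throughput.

Take node-A, node-H, and node-K: power draw 7 + 3 + 9 = 19 ≤ 28, throughput 11 + 12 + 10 = 33.
No other feasible combination does better.

33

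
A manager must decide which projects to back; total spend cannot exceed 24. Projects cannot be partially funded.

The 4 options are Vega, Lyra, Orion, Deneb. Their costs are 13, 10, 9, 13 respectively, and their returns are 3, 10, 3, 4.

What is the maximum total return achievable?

Allowing fractional choices, the relaxed optimum would be about 14.5, but projects are indivisible.
Vega + Lyra: cost 13 + 10 = 23 ≤ 24, return 3 + 10 = 13.
Lyra + Deneb: cost 10 + 13 = 23 ≤ 24, return 10 + 4 = 14.
Lyra + Orion: cost 10 + 9 = 19 ≤ 24, return 10 + 3 = 13.
Best is Lyra and Deneb with total return 14.

14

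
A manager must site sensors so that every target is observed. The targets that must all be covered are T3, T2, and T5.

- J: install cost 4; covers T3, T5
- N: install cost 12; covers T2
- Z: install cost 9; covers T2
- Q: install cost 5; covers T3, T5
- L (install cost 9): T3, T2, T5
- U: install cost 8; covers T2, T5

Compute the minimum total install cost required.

This is a weighted set-cover instance.
L alone covers T3, T2, T5 — every target.
Total install cost: 9.

9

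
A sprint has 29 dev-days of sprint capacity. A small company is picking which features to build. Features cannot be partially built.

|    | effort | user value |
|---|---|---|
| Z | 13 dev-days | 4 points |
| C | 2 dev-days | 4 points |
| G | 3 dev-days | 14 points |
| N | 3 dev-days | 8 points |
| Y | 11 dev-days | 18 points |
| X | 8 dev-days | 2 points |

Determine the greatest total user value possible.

46

Treat it as a binary knapsack problem.
Allowing fractional choices, the relaxed optimum would be about 47.1, but features are indivisible.
C + G + N + Y + X: effort 2 + 3 + 3 + 11 + 8 = 27 ≤ 29, user value 4 + 14 + 8 + 18 + 2 = 46.
C + G + N + Y: effort 2 + 3 + 3 + 11 = 19 ≤ 29, user value 4 + 14 + 8 + 18 = 44.
G + N + Y + X: effort 3 + 3 + 11 + 8 = 25 ≤ 29, user value 14 + 8 + 18 + 2 = 42.
Best is C, G, N, Y, and X with total user value 46.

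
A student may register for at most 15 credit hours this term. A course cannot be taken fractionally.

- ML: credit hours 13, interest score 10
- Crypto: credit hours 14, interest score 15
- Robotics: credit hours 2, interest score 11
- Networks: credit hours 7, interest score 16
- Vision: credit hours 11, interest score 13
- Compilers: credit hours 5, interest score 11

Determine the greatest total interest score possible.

38

This is a 0-1 knapsack instance.
Allowing fractional choices, the relaxed optimum would be about 39.2, but courses are indivisible.
Robotics + Networks + Compilers: credit hours 2 + 7 + 5 = 14 ≤ 15, interest score 11 + 16 + 11 = 38.
Robotics + Networks: credit hours 2 + 7 = 9 ≤ 15, interest score 11 + 16 = 27.
Networks + Compilers: credit hours 7 + 5 = 12 ≤ 15, interest score 16 + 11 = 27.
Best is Robotics, Networks, and Compilers with total interest score 38.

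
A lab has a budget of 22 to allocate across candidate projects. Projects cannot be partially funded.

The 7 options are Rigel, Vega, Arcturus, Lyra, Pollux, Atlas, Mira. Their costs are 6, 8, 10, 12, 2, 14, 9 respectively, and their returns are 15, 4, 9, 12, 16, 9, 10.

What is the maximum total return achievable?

43

This is an integer program with binary decision variables.
Rigel + Arcturus + Pollux: cost 6 + 10 + 2 = 18 ≤ 22, return 15 + 9 + 16 = 40.
Rigel + Lyra + Pollux: cost 6 + 12 + 2 = 20 ≤ 22, return 15 + 12 + 16 = 43.
Rigel + Pollux + Mira: cost 6 + 2 + 9 = 17 ≤ 22, return 15 + 16 + 10 = 41.
Best is Rigel, Lyra, and Pollux with total return 43.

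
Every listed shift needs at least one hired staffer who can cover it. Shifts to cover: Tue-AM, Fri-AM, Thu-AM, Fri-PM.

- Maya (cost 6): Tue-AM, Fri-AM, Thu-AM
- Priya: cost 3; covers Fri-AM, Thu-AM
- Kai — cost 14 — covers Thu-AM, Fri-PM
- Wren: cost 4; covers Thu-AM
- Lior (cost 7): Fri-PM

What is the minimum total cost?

13

The greedy cost-per-new-shift heuristic would pick Priya, Maya, and Lior for 16, but a cheaper cover exists.
Choose Maya and Lior: together they cover Tue-AM, Fri-AM, Thu-AM, Fri-PM — every shift.
Total cost: 6 + 7 = 13.
No cover costs less than 13.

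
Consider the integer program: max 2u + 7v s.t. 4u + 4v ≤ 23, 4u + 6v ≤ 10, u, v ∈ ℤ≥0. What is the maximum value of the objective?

9

(u,v)=(1,1): 4·1+4·1=8≤23, 4·1+6·1=10≤10, objective 9.
(u,v)=(0,1): 4·0+4·1=4≤23, 4·0+6·1=6≤10, objective 7.
No feasible integer point exceeds 9.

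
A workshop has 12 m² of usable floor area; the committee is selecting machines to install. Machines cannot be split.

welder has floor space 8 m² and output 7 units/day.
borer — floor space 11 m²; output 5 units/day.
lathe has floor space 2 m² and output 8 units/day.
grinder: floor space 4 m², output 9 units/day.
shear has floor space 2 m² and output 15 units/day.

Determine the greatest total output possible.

welder + lathe + shear: floor space 8 + 2 + 2 = 12 ≤ 12, output 7 + 8 + 15 = 30.
lathe + grinder + shear: floor space 2 + 4 + 2 = 8 ≤ 12, output 8 + 9 + 15 = 32.
grinder + shear: floor space 4 + 2 = 6 ≤ 12, output 9 + 15 = 24.
Best is lathe, grinder, and shear with total output 32.

32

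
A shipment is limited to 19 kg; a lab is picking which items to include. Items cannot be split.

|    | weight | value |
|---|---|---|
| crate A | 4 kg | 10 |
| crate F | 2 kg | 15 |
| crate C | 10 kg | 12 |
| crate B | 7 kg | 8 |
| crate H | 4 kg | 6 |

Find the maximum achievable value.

39

Allowing fractional choices, the relaxed optimum would be about 41.8, but items are indivisible.
crate A + crate F + crate C: weight 4 + 2 + 10 = 16 ≤ 19, value 10 + 15 + 12 = 37.
crate A + crate F + crate B + crate H: weight 4 + 2 + 7 + 4 = 17 ≤ 19, value 10 + 15 + 8 + 6 = 39.
Best is crate A, crate F, crate B, and crate H with total value 39.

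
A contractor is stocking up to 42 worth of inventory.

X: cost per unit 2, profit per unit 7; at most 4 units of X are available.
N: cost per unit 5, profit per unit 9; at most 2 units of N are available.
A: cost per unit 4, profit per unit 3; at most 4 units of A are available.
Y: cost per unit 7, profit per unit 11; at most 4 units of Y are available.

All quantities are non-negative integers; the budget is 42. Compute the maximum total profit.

81

Take 4×X, 1×N, and 4×Y: cost 41 ≤ 42, profit 4·7 + 1·9 + 4·11 = 81.
X has the best ratio (7/2) and is taken to its limit of 4; remaining capacity is filled optimally with the others.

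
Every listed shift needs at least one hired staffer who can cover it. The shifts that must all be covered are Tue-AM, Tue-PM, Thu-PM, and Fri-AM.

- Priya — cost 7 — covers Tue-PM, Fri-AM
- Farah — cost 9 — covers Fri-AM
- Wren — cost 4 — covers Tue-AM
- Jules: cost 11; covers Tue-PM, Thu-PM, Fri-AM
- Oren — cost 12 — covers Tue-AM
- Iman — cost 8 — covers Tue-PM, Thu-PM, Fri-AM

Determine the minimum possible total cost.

Choose Wren and Iman: together they cover Tue-AM, Tue-PM, Thu-PM, Fri-AM — every shift.
Total cost: 4 + 8 = 12.

12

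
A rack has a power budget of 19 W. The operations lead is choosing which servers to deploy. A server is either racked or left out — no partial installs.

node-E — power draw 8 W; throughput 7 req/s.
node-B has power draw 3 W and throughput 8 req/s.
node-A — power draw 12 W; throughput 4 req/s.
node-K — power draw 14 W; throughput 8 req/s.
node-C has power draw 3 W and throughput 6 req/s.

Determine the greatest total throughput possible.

Allowing fractional choices, the relaxed optimum would be about 23.9, but servers are indivisible.
node-B + node-K: power draw 3 + 14 = 17 ≤ 19, throughput 8 + 8 = 16.
node-B + node-A + node-C: power draw 3 + 12 + 3 = 18 ≤ 19, throughput 8 + 4 + 6 = 18.
node-E + node-B + node-C: power draw 8 + 3 + 3 = 14 ≤ 19, throughput 7 + 8 + 6 = 21.
Best is node-E, node-B, and node-C with total throughput 21.

21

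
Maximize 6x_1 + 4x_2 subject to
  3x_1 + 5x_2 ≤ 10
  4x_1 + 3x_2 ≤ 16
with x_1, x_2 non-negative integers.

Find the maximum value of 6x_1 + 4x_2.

The continuous relaxation peaks at (3.33, 0) with value 20.00; rounding to a feasible lattice point costs some objective.
(x_1,x_2)=(3,0): 3·3+5·0=9≤10, 4·3+3·0=12≤16, objective 18.
(x_1,x_2)=(2,0): 3·2+5·0=6≤10, 4·2+3·0=8≤16, objective 12.
Maximum is 18 at (x_1,x_2)=(3,0).

18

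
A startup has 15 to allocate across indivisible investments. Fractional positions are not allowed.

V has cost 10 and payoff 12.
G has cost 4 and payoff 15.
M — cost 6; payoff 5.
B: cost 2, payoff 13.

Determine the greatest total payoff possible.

33

This is a 0-1 knapsack instance.
Allowing fractional choices, the relaxed optimum would be about 38.8, but investments are indivisible.
G + M + B: cost 4 + 6 + 2 = 12 ≤ 15, payoff 15 + 5 + 13 = 33.
G + B: cost 4 + 2 = 6 ≤ 15, payoff 15 + 13 = 28.
Best is G, M, and B with total payoff 33.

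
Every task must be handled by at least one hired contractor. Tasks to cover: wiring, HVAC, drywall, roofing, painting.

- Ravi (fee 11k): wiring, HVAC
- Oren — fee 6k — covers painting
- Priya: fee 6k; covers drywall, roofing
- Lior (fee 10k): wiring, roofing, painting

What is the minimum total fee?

This is a weighted set-cover instance.
The greedy cost-per-new-task heuristic would pick Priya, Lior, and Ravi for 27, but a cheaper cover exists.
Choose Ravi, Oren, and Priya: together they cover wiring, HVAC, drywall, roofing, painting — every task.
Total fee: 11 + 6 + 6 = 23.
No cover costs less than 23.

23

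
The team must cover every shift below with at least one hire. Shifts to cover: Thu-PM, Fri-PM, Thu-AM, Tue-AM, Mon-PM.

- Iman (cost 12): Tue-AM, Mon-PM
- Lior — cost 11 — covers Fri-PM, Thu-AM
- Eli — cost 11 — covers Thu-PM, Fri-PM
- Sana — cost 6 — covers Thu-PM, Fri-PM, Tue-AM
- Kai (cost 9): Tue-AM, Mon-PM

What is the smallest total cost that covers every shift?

26

Choose Lior, Sana, and Kai: together they cover Thu-PM, Fri-PM, Thu-AM, Tue-AM, Mon-PM — every shift.
Total cost: 11 + 6 + 9 = 26.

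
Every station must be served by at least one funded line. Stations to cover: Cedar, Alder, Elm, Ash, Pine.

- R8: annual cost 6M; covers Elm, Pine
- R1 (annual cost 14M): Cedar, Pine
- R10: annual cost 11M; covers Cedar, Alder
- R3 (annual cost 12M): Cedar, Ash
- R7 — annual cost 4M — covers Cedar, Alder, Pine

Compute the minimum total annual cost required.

Choose R8, R3, and R7: together they cover Cedar, Alder, Elm, Ash, Pine — every station.
Total annual cost: 6 + 12 + 4 = 22.

22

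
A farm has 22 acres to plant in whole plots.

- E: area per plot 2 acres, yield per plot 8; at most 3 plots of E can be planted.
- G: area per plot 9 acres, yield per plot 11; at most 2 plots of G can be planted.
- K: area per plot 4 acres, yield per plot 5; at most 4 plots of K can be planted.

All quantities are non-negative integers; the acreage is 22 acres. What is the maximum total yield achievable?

44

E has the best ratio (8/2); taking only E gives at most 3×8 = 24 (stopped by the supply cap of 3).
Mixing does better — 3×E and 4×K: area 22 ≤ 22, yield 3·8 + 4·5 = 44.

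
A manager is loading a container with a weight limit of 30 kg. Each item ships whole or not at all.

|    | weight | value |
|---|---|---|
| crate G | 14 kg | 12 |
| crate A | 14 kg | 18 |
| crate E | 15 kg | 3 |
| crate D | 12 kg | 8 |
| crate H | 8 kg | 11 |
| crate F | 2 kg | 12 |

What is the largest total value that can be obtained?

42

Allowing fractional choices, the relaxed optimum would be about 46.1, but items are indivisible.
crate A + crate H + crate F: weight 14 + 8 + 2 = 24 ≤ 30, value 18 + 11 + 12 = 41.
crate A + crate D + crate F: weight 14 + 12 + 2 = 28 ≤ 30, value 18 + 8 + 12 = 38.
crate G + crate A + crate F: weight 14 + 14 + 2 = 30 ≤ 30, value 12 + 18 + 12 = 42.
Best is crate G, crate A, and crate F with total value 42.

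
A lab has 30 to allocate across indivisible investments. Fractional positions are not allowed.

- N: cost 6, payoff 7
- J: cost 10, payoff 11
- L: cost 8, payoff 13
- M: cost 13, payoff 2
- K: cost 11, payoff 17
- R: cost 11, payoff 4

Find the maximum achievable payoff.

This is an integer program with binary decision variables.
N + J + K: cost 6 + 10 + 11 = 27 ≤ 30, payoff 7 + 11 + 17 = 35.
N + L + K: cost 6 + 8 + 11 = 25 ≤ 30, payoff 7 + 13 + 17 = 37.
J + L + K: cost 10 + 8 + 11 = 29 ≤ 30, payoff 11 + 13 + 17 = 41.
Best is J, L, and K with total payoff 41.

41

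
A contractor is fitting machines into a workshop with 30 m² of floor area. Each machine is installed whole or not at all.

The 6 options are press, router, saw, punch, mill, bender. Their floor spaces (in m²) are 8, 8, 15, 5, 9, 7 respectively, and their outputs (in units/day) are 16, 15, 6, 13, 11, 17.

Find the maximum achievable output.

61

press + punch + mill + bender: floor space 8 + 5 + 9 + 7 = 29 ≤ 30, output 16 + 13 + 11 + 17 = 57.
press + router + punch + bender: floor space 8 + 8 + 5 + 7 = 28 ≤ 30, output 16 + 15 + 13 + 17 = 61.
Best is press, router, punch, and bender with total output 61.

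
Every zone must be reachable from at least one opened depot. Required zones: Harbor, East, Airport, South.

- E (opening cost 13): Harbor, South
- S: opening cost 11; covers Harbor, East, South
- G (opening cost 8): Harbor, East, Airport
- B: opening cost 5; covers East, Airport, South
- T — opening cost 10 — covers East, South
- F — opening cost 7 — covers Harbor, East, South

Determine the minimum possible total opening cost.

Choose B and F: together they cover Harbor, East, Airport, South — every zone.
Total opening cost: 5 + 7 = 12.
No cover costs less than 12.

12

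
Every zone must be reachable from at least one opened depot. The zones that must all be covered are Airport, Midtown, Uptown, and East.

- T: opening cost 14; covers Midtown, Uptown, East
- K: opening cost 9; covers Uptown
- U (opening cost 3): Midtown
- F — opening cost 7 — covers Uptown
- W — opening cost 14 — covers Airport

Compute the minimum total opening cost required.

The greedy cost-per-new-zone heuristic would pick U, T, and W for 31, but a cheaper cover exists.
Choose T and W: together they cover Airport, Midtown, Uptown, East — every zone.
Total opening cost: 14 + 14 = 28.
No cover costs less than 28.

28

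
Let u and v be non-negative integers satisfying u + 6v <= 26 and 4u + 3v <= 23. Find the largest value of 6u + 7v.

The continuous relaxation peaks at (2.86, 3.86) with value 44.14; rounding to a feasible lattice point costs some objective.
(u,v)=(2,4) is feasible, giving 40.
(u,v)=(3,3) is feasible, giving 39.
Maximum is 40 at (u,v)=(2,4).

40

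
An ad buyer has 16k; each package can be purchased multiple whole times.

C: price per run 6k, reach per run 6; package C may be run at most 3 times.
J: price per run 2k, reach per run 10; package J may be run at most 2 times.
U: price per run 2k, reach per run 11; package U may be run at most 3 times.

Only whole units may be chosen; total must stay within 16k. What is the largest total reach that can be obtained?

59

This is a bounded integer knapsack.
U has the best ratio (11/2); taking only U gives at most 3×11 = 33 (stopped by the supply cap of 3).
Mixing does better — 1×C, 2×J, and 3×U: price 16 ≤ 16, reach 1·6 + 2·10 + 3·11 = 59.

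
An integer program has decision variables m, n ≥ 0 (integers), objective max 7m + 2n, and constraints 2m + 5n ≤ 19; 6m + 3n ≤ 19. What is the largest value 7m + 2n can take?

21

The continuous relaxation peaks at (3.17, 0) with value 22.17; rounding to a feasible lattice point costs some objective.
(m,n)=(3,0): 2·3+5·0=6≤19, 6·3+3·0=18≤19, objective 21.
(m,n)=(2,1): 2·2+5·1=9≤19, 6·2+3·1=15≤19, objective 16.
(m,n)=(2,0): 2·2+5·0=4≤19, 6·2+3·0=12≤19, objective 14.
No feasible integer point exceeds 21.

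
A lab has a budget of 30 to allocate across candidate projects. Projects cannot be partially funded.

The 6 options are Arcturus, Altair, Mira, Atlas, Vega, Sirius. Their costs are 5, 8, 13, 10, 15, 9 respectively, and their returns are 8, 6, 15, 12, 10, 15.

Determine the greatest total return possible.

38

Allowing fractional choices, the relaxed optimum would be about 41.9, but projects are indivisible.
Arcturus + Mira + Sirius: cost 5 + 13 + 9 = 27 ≤ 30, return 8 + 15 + 15 = 38.
Arcturus + Atlas + Sirius: cost 5 + 10 + 9 = 24 ≤ 30, return 8 + 12 + 15 = 35.
Altair + Mira + Sirius: cost 8 + 13 + 9 = 30 ≤ 30, return 6 + 15 + 15 = 36.
Best is Arcturus, Mira, and Sirius with total return 38.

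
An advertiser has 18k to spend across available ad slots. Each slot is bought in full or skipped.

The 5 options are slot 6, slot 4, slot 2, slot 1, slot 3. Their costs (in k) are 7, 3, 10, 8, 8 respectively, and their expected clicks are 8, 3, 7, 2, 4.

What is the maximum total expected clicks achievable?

This is a 0-1 knapsack instance.
slot 6 + slot 2: cost 7 + 10 = 17 ≤ 18, expected clicks 8 + 7 = 15.
slot 6 + slot 4 + slot 1: cost 7 + 3 + 8 = 18 ≤ 18, expected clicks 8 + 3 + 2 = 13.
slot 6 + slot 4 + slot 3: cost 7 + 3 + 8 = 18 ≤ 18, expected clicks 8 + 3 + 4 = 15.
The maximum expected clicks is 15; one optimal choice is slot 6 and slot 2.

15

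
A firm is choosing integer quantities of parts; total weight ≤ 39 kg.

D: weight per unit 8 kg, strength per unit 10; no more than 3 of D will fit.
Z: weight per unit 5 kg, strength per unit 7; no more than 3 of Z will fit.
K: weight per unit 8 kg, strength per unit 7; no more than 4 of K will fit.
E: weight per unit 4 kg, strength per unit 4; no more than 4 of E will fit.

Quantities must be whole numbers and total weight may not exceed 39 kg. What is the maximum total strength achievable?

This is a bounded integer knapsack.
3×D and 3×Z: weight 39 ≤ 39, strength 3·10 + 3·7 = 51.
2×D, 3×Z, and 2×E: weight 39 ≤ 39, strength 2·10 + 3·7 + 2·4 = 49.
Best is 51.

51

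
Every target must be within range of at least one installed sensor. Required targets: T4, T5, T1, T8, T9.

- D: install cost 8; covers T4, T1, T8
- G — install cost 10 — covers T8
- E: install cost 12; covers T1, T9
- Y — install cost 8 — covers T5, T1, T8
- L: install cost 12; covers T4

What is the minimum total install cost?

Choose D, E, and Y: together they cover T4, T5, T1, T8, T9 — every target.
Total install cost: 8 + 12 + 8 = 28.
No cover costs less than 28.

28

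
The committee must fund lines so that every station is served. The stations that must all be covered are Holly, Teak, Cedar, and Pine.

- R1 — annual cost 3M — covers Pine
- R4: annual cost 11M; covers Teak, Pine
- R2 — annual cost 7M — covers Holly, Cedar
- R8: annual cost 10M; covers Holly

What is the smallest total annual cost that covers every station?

The greedy cost-per-new-station heuristic would pick R1, R2, and R4 for 21, but a cheaper cover exists.
Choose R4 and R2: together they cover Holly, Teak, Cedar, Pine — every station.
Total annual cost: 11 + 7 = 18.
No cover costs less than 18.

18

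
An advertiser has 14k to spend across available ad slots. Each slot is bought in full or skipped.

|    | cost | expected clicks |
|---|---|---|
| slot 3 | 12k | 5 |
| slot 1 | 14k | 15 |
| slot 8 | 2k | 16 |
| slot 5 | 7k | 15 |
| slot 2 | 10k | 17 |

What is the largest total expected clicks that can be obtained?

This is an integer program with binary decision variables.
Take slot 8 and slot 2: cost 2 + 10 = 12 ≤ 14, expected clicks 16 + 17 = 33.
No other feasible combination does better.

33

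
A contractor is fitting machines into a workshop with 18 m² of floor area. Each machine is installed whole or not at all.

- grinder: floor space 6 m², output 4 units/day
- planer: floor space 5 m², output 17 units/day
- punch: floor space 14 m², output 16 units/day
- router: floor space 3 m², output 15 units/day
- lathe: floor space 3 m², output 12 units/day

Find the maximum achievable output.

48

This is a 0-1 knapsack instance.
Take grinder, planer, router, and lathe: floor space 6 + 5 + 3 + 3 = 17 ≤ 18, output 4 + 17 + 15 + 12 = 48.
No other feasible combination does better.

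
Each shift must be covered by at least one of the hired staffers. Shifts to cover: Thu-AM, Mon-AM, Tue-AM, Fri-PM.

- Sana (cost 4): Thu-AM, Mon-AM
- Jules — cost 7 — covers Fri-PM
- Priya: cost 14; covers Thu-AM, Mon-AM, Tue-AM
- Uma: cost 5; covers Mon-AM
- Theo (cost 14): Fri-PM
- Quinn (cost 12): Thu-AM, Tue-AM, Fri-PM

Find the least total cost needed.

Choose Sana and Quinn: together they cover Thu-AM, Mon-AM, Tue-AM, Fri-PM — every shift.
Total cost: 4 + 12 = 16.
No cover costs less than 16.

16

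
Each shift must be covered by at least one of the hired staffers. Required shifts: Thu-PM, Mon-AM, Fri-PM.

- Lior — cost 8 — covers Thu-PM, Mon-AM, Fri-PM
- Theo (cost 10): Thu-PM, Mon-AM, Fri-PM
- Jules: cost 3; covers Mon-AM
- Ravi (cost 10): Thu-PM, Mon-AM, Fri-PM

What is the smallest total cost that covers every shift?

8

Lior alone covers Thu-PM, Mon-AM, Fri-PM — every shift.
Total cost: 8.
No cover costs less than 8.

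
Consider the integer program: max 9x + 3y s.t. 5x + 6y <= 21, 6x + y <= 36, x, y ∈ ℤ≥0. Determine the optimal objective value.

36

(x,y)=(4,0) is feasible, giving 36.
(x,y)=(3,1) is feasible, giving 30.
(x,y)=(3,0) is feasible, giving 27.
The best lattice point is (4,0), giving 36.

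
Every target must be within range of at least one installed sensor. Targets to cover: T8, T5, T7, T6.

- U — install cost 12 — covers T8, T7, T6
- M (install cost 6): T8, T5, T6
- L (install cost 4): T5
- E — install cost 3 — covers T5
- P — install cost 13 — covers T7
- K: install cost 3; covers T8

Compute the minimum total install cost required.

15

The greedy cost-per-new-target heuristic would pick M and U for 18, but a cheaper cover exists.
Choose U and E: together they cover T8, T5, T7, T6 — every target.
Total install cost: 12 + 3 = 15.
No cover costs less than 15.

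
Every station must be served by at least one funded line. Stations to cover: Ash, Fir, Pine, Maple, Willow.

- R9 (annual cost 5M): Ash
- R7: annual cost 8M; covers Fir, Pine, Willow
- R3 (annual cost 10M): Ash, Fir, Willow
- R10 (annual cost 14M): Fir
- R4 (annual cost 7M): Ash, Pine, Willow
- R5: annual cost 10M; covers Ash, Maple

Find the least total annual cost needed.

18

The greedy cost-per-new-station heuristic would pick R4, R7, and R5 for 25, but a cheaper cover exists.
Choose R7 and R5: together they cover Ash, Fir, Pine, Maple, Willow — every station.
Total annual cost: 8 + 10 = 18.
No cover costs less than 18.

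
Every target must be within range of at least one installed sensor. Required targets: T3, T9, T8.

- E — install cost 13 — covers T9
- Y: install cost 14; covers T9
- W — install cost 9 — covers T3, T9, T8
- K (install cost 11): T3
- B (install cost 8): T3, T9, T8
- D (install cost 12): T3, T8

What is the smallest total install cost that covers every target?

B alone covers T3, T9, T8 — every target.
Total install cost: 8.
No cover costs less than 8.

8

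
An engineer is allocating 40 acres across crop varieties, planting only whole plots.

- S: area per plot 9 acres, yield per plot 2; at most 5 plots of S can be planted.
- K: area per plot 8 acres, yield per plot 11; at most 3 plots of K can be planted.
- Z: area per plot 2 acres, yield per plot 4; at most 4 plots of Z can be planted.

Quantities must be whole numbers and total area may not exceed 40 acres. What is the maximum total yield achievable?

Take 3×K and 4×Z: area 32 ≤ 40, yield 3·11 + 4·4 = 49.
Z has the best ratio (4/2) and is taken to its limit of 4; remaining capacity is filled optimally with the others.

49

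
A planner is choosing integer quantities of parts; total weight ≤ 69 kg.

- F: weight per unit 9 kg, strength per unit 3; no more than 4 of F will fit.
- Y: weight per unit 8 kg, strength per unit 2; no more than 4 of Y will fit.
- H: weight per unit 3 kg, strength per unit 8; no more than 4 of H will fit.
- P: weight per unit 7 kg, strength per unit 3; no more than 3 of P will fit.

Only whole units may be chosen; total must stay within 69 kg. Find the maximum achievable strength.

Take 4×F, 4×H, and 3×P: weight 69 ≤ 69, strength 4·3 + 4·8 + 3·3 = 53.
H has the best ratio (8/3) and is taken to its limit of 4; remaining capacity is filled optimally with the others.

53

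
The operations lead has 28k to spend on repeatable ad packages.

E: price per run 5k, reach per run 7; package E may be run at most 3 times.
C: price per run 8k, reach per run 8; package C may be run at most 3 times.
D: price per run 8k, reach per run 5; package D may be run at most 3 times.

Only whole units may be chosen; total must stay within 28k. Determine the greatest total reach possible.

This is a bounded integer knapsack.
E has the best ratio (7/5); taking only E gives at most 3×7 = 21 (stopped by the supply cap of 3).
Mixing does better — 2×E and 2×C: price 26 ≤ 28, reach 2·7 + 2·8 = 30.

30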